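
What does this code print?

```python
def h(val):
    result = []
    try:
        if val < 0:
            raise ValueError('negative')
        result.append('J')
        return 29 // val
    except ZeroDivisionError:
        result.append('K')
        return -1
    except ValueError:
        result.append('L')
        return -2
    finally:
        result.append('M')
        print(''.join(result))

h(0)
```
JKM

val=0 causes ZeroDivisionError, caught, finally prints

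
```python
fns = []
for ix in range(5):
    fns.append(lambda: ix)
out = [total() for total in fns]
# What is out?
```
[4, 4, 4, 4, 4]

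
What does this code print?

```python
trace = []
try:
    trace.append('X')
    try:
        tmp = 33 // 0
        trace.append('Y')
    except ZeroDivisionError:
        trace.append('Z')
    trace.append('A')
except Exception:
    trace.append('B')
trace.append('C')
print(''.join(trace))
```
XZAC

Inner exception caught by inner handler, outer continues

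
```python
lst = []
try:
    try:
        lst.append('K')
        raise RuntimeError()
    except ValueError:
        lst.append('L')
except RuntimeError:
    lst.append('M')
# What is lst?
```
['K', 'M']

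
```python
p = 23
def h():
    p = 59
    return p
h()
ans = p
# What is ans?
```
23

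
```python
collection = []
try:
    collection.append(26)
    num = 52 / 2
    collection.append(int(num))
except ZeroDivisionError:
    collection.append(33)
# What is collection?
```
[26, 26]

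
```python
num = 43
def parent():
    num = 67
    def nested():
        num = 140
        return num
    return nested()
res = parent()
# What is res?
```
140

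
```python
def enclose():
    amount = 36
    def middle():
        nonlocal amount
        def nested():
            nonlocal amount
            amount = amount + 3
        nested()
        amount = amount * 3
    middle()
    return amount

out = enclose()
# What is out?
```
117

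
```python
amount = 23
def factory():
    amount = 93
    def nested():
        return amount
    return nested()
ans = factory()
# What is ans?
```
93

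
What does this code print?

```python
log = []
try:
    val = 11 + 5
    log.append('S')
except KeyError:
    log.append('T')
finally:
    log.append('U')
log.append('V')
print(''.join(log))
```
SUV

finally runs after normal execution too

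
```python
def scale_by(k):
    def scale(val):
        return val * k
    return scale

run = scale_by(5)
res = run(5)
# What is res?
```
25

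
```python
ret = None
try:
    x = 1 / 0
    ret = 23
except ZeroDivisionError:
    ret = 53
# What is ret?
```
53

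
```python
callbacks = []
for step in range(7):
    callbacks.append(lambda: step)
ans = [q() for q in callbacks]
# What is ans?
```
[6, 6, 6, 6, 6, 6, 6]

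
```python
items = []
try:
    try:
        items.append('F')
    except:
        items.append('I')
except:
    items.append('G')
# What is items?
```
['F']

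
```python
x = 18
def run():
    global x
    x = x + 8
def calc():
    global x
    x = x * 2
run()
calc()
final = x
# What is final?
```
52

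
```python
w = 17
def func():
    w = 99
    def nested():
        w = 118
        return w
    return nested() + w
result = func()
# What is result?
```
217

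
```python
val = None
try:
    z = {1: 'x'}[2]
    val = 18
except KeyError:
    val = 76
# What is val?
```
76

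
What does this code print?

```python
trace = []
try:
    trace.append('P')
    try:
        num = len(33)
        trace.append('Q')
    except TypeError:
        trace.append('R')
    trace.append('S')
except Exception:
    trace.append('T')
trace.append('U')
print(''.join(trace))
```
PRSU

Inner exception caught by inner handler, outer continues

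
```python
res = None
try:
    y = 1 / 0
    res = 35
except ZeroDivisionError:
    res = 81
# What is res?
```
81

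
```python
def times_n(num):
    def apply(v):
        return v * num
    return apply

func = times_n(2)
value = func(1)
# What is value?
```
2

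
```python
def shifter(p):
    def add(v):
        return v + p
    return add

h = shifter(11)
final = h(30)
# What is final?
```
41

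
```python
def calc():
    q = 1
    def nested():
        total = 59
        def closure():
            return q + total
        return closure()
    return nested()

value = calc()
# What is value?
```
60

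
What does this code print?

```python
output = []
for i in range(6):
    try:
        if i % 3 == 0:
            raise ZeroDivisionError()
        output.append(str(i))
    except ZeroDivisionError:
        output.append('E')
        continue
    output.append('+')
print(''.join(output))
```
E1+2+E4+5+

continue in except skips rest of loop body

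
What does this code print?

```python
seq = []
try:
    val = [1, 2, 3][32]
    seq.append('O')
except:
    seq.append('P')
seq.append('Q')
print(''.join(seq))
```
PQ

Exception raised in try, caught by bare except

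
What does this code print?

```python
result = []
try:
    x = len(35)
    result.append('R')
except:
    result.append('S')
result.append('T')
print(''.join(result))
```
ST

Exception raised in try, caught by bare except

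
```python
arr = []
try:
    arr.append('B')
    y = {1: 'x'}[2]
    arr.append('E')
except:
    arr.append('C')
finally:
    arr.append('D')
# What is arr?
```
['B', 'C', 'D']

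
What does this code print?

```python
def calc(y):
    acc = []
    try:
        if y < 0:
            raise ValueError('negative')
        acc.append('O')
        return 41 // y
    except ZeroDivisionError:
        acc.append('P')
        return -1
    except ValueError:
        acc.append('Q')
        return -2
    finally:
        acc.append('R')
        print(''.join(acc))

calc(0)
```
OPR

y=0 causes ZeroDivisionError, caught, finally prints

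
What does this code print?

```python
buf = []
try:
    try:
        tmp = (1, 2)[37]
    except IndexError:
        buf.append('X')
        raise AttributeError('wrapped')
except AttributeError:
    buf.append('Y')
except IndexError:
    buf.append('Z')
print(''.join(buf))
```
XY

New AttributeError raised, caught by outer AttributeError handler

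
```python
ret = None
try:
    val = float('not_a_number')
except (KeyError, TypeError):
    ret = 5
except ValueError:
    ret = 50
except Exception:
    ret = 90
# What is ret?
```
50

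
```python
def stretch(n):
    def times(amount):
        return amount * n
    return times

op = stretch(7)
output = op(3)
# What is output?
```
21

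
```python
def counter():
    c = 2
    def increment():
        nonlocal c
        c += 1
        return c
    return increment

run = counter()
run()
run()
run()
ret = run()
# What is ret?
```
6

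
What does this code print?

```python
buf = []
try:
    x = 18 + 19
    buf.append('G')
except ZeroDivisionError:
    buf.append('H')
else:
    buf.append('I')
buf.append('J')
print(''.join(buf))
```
GIJ

else block runs when no exception occurs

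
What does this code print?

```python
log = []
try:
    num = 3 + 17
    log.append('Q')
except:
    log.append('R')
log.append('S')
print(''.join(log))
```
QS

No exception, try block completes normally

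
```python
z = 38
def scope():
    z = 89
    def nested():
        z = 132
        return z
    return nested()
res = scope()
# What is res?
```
132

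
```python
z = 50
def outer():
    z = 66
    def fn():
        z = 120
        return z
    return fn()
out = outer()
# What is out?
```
120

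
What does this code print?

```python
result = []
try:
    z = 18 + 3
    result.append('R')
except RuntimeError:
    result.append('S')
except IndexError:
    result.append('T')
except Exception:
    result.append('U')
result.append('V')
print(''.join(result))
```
RV

No exception, try block completes normally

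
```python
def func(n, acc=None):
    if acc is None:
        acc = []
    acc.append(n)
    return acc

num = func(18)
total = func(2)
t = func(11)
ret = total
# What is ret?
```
[2]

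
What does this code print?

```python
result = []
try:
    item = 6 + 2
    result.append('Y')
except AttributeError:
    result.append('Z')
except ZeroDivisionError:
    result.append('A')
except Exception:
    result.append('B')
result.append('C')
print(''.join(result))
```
YC

No exception, try block completes normally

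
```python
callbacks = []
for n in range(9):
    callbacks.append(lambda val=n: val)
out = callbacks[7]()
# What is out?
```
7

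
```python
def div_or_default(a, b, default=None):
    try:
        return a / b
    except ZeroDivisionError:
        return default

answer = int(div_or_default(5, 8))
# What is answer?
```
0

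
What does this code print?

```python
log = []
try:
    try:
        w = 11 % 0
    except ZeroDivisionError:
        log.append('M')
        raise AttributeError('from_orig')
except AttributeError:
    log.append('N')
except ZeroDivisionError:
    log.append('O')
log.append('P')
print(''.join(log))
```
MNP

AttributeError raised and caught, original ZeroDivisionError not re-raised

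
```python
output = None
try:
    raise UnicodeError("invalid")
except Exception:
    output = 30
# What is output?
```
30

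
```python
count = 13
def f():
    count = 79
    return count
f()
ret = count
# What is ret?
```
13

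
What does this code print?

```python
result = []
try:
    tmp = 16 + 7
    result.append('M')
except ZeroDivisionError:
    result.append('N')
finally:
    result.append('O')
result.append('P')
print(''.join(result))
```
MOP

finally runs after normal execution too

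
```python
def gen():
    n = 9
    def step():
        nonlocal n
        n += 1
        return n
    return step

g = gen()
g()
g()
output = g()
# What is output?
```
12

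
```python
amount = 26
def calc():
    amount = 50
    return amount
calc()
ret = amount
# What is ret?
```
26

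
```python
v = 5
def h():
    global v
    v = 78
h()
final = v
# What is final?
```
78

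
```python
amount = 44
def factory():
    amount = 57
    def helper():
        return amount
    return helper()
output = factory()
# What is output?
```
57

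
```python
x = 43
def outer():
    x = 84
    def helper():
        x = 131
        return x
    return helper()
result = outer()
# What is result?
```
131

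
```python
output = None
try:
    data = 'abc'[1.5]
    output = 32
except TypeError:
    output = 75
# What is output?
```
75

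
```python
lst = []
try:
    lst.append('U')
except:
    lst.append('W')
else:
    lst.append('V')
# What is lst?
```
['U', 'V']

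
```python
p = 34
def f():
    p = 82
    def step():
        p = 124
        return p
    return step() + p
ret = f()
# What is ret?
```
206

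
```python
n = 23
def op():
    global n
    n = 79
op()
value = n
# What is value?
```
79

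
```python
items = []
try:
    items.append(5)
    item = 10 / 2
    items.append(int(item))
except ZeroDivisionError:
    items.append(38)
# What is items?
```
[5, 5]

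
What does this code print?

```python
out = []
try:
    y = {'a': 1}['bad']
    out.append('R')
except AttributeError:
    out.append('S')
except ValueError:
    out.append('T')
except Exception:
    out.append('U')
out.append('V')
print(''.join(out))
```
UV

KeyError not specifically caught, falls to Exception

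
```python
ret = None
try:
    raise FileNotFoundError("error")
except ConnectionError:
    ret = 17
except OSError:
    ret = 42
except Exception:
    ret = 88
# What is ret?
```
42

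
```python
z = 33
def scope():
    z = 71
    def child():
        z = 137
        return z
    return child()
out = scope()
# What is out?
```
137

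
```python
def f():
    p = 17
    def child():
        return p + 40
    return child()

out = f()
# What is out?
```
57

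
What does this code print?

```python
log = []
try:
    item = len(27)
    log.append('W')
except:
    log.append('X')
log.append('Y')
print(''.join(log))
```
XY

Exception raised in try, caught by bare except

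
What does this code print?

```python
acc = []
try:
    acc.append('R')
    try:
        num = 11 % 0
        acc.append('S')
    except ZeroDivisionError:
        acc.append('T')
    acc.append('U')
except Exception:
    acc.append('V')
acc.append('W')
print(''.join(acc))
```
RTUW

Inner exception caught by inner handler, outer continues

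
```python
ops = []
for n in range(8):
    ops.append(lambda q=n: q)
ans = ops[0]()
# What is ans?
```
0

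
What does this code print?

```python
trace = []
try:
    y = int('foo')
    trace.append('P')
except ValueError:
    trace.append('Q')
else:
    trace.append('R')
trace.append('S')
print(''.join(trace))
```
QS

else block skipped when exception is caught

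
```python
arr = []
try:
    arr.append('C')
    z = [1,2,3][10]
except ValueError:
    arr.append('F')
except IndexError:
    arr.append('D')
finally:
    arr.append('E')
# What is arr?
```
['C', 'D', 'E']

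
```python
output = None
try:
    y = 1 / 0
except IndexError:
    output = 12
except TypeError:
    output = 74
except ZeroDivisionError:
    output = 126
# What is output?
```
126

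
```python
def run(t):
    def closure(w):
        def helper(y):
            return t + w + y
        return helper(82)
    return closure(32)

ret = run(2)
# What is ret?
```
116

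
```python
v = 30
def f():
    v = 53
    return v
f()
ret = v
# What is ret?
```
30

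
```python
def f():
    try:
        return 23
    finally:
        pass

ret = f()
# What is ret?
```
23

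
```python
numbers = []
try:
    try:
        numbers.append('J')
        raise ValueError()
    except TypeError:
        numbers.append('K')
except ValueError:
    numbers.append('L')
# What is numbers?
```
['J', 'L']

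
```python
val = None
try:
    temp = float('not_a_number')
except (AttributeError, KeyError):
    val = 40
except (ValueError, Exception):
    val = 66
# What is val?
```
66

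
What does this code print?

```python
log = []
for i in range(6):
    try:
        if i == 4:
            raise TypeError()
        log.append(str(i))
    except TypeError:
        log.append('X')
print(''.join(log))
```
0123X5

Exception on i=4 caught, loop continues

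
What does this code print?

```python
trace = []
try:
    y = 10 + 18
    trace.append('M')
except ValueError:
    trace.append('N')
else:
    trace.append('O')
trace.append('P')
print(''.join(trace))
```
MOP

else block runs when no exception occurs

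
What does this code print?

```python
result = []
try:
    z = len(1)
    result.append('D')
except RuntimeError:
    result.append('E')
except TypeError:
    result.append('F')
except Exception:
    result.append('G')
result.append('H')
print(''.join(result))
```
FH

TypeError matches before generic Exception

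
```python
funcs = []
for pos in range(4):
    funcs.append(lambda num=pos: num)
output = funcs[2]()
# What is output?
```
2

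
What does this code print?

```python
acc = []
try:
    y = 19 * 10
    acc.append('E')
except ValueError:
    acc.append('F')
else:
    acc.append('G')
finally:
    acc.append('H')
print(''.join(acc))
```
EGH

else runs before finally when no exception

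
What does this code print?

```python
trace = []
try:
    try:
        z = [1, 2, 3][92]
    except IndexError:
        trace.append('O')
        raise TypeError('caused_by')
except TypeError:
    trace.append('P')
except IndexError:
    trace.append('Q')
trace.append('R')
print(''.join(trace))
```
OPR

TypeError raised and caught, original IndexError not re-raised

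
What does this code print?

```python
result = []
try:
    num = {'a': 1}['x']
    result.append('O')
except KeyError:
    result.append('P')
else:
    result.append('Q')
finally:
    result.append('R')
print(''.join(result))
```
PR

Exception: except runs, else skipped, finally runs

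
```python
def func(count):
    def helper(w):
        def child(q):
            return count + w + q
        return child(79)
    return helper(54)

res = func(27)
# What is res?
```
160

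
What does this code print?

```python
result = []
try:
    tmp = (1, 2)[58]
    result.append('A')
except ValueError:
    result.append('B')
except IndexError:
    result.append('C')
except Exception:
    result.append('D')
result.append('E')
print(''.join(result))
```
CE

IndexError matches before generic Exception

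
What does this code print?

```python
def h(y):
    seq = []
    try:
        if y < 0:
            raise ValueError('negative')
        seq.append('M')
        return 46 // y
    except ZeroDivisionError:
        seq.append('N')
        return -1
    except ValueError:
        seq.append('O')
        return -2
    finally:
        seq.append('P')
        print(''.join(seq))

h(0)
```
MNP

y=0 causes ZeroDivisionError, caught, finally prints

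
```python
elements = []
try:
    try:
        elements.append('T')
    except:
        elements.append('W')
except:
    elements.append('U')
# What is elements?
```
['T']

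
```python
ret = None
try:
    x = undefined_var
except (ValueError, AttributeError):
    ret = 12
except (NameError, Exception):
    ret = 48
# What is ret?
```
48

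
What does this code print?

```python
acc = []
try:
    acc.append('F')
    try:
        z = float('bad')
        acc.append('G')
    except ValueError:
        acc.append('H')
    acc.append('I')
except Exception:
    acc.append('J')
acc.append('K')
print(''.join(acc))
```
FHIK

Inner exception caught by inner handler, outer continues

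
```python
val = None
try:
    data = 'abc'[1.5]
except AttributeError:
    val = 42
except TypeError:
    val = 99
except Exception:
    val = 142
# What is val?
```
99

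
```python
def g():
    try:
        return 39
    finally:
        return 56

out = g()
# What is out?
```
56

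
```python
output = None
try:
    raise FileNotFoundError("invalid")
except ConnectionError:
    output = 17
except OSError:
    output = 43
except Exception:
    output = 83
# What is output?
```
43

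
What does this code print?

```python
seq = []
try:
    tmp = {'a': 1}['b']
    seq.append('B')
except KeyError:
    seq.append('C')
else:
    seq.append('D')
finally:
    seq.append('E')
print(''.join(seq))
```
CE

Exception: except runs, else skipped, finally runs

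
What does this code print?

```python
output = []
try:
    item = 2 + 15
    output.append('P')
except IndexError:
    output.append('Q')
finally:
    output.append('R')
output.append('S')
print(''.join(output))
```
PRS

finally runs after normal execution too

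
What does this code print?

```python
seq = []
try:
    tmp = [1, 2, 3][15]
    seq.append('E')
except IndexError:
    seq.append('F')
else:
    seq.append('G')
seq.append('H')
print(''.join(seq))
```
FH

else block skipped when exception is caught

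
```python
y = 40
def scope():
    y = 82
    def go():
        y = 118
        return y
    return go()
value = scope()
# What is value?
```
118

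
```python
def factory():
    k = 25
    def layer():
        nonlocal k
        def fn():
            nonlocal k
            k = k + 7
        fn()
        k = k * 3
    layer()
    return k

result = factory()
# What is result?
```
96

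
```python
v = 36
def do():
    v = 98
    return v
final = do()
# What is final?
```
98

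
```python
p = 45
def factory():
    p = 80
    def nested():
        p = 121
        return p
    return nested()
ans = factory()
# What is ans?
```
121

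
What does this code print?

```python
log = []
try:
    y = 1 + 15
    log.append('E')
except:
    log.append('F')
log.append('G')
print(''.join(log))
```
EG

No exception, try block completes normally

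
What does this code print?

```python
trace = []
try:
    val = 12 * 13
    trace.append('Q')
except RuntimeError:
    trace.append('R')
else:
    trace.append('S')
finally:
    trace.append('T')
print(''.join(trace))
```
QST

else runs before finally when no exception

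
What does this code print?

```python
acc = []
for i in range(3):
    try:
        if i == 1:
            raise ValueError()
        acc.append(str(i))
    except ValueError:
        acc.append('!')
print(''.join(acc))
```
0!2

Exception on i=1 caught, loop continues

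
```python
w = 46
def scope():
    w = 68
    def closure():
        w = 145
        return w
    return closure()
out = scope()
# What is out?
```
145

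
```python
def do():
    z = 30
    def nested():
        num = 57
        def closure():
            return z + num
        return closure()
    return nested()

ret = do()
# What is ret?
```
87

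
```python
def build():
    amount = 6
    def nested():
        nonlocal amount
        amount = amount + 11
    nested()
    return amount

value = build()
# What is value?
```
17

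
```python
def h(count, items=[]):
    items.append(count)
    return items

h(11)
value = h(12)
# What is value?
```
[11, 12]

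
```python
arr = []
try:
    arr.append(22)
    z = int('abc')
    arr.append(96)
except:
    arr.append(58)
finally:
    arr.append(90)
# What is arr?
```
[22, 58, 90]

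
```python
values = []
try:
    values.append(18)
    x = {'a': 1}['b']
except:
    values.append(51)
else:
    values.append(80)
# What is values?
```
[18, 51]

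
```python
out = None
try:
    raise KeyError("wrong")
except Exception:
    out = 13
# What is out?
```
13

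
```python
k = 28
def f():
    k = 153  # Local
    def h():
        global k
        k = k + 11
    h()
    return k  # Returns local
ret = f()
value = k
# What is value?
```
39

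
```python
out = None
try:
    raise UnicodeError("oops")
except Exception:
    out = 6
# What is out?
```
6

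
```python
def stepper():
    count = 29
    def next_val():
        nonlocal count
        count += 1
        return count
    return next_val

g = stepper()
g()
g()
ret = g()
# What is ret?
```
32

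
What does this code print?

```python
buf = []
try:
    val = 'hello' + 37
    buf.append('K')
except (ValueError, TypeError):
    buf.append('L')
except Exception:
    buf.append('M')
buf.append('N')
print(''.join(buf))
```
LN

TypeError matches tuple containing it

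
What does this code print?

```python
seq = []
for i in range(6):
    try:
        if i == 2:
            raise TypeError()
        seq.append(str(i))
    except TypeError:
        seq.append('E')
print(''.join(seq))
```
01E345

Exception on i=2 caught, loop continues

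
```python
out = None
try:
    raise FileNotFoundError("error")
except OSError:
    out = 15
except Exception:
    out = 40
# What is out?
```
15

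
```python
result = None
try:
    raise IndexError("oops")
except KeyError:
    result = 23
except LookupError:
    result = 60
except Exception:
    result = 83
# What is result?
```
60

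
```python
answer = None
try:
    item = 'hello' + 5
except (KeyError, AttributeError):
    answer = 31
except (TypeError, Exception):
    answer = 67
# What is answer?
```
67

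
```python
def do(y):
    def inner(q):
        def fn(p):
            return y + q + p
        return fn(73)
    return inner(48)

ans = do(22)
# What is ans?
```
143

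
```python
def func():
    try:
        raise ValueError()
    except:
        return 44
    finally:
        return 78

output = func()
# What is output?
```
78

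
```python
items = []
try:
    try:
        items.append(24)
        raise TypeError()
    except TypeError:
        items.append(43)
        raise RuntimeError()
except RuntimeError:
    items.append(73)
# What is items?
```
[24, 43, 73]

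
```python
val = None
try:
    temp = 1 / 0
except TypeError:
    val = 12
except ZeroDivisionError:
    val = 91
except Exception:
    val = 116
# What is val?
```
91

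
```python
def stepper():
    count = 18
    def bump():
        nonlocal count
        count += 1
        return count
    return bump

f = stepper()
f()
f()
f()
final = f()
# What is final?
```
22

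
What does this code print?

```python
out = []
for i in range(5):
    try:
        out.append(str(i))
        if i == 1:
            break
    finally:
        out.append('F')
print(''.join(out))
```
0F1F

finally runs even when breaking out of loop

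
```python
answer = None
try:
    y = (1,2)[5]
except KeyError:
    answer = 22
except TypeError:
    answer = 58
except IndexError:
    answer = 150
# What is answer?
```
150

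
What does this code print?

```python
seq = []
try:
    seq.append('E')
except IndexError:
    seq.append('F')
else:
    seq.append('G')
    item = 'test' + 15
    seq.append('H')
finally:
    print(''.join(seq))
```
EG

Try succeeds, else appends 'G', TypeError in else is uncaught, finally prints before exception propagates ('H' never appended)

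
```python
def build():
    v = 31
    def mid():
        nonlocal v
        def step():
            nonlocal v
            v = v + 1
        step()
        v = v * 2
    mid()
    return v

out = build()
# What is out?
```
64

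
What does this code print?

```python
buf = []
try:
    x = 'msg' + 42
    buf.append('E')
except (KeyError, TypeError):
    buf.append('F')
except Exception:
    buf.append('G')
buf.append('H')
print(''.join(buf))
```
FH

TypeError matches tuple containing it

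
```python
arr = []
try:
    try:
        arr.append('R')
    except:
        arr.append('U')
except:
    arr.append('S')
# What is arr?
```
['R']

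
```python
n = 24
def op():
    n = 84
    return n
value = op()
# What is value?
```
84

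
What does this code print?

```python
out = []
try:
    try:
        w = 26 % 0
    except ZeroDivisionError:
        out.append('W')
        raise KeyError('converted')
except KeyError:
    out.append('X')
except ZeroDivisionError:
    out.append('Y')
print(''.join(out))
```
WX

New KeyError raised, caught by outer KeyError handler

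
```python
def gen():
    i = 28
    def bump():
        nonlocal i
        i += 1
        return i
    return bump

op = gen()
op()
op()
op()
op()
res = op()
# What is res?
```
33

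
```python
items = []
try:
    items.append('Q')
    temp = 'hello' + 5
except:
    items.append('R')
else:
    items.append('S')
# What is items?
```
['Q', 'R']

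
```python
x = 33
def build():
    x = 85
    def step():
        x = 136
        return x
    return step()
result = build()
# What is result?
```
136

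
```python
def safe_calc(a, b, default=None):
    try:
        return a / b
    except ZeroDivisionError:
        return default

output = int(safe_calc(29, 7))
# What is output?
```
4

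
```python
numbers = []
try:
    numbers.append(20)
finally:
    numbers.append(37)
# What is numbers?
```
[20, 37]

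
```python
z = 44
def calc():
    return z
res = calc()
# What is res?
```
44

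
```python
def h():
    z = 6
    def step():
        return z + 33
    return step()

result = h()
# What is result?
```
39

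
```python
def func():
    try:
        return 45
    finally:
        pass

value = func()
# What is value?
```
45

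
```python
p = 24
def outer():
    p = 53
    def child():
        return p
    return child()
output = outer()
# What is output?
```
53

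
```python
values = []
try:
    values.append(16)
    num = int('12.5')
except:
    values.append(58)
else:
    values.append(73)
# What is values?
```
[16, 58]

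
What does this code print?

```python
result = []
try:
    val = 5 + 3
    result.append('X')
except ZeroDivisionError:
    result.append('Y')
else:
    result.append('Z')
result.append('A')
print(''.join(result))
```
XZA

else block runs when no exception occurs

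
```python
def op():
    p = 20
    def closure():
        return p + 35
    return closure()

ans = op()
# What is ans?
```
55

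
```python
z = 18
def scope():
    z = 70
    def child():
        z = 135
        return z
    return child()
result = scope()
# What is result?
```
135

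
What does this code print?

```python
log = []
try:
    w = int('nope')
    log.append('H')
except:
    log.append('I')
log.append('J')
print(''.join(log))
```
IJ

Exception raised in try, caught by bare except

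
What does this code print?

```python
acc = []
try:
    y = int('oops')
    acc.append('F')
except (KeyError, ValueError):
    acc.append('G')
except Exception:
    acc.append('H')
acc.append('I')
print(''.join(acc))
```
GI

ValueError matches tuple containing it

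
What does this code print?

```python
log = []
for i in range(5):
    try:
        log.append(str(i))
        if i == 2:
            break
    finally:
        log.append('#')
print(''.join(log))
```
0#1#2#

finally runs even when breaking out of loop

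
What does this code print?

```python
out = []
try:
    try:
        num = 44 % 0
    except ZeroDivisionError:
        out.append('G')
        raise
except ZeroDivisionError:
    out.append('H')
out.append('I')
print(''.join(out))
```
GHI

raise without argument re-raises current exception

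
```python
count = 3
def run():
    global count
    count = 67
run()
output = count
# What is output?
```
67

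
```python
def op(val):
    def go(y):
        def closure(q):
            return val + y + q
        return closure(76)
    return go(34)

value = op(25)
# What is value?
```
135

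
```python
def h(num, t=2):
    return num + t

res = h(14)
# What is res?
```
16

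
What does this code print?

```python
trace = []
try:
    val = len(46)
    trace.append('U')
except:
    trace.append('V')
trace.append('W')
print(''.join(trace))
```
VW

Exception raised in try, caught by bare except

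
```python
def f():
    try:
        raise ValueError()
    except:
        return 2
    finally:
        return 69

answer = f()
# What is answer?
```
69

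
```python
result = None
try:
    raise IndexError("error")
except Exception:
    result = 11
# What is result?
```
11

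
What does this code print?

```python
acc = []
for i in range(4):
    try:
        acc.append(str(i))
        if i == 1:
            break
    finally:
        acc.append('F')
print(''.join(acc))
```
0F1F

finally runs even when breaking out of loop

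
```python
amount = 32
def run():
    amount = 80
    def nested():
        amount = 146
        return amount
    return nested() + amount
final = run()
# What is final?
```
226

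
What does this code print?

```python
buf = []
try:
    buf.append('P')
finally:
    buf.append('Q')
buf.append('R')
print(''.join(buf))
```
PQR

try/finally without except, no exception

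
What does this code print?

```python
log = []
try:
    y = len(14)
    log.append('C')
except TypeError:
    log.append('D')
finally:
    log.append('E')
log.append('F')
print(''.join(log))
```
DEF

finally always runs, even after exception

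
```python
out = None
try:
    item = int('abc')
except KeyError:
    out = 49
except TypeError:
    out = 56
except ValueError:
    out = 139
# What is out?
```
139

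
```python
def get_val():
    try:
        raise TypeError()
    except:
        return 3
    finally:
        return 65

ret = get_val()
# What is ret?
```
65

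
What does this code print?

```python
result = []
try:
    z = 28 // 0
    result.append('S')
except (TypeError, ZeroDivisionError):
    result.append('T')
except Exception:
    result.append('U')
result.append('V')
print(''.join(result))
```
TV

ZeroDivisionError matches tuple containing it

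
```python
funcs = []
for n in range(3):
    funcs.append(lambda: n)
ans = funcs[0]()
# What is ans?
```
2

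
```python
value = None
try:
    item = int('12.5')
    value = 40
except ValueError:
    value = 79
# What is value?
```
79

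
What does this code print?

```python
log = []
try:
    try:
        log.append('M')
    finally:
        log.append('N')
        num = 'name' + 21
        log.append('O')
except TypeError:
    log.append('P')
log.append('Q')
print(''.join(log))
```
MNPQ

Exception in inner finally caught by outer except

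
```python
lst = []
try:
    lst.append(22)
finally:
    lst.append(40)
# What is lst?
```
[22, 40]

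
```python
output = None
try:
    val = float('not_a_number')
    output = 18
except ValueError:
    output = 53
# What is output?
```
53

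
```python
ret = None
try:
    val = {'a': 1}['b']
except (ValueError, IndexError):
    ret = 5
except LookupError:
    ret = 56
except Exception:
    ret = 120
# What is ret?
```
56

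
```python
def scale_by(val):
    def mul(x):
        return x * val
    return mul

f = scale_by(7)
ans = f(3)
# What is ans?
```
21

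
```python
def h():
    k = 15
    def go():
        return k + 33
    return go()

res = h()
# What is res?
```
48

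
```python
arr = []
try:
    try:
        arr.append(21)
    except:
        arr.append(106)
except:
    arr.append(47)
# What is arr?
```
[21]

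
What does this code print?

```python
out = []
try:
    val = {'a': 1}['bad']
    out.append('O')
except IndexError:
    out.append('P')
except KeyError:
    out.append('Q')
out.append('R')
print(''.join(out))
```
QR

KeyError is caught by its specific handler, not IndexError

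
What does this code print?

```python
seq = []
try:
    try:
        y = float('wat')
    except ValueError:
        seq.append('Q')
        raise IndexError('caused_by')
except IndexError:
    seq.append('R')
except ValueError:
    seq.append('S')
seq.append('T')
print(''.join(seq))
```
QRT

IndexError raised and caught, original ValueError not re-raised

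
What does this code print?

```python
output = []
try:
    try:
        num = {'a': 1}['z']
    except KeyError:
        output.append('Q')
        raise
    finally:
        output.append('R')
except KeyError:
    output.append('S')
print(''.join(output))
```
QRS

finally runs before re-raised exception propagates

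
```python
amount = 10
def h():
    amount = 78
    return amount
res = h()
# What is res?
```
78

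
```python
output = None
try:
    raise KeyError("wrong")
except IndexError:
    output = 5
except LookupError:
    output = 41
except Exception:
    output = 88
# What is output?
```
41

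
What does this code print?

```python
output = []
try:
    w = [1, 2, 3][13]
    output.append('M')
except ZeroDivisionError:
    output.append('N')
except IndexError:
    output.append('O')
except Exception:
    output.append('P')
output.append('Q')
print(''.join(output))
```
OQ

IndexError matches before generic Exception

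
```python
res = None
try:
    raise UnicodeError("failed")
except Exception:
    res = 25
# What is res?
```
25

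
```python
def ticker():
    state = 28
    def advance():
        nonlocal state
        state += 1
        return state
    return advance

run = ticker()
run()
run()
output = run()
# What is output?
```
31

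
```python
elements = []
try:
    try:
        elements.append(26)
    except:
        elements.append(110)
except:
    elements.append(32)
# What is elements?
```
[26]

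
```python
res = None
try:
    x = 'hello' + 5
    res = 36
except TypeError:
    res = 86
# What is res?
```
86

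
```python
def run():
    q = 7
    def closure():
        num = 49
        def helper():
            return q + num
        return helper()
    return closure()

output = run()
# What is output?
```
56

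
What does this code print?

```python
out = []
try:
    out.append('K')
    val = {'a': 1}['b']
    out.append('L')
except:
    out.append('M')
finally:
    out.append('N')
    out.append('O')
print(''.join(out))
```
KMNO

Code before exception runs, then except, then all of finally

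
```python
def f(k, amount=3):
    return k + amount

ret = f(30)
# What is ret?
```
33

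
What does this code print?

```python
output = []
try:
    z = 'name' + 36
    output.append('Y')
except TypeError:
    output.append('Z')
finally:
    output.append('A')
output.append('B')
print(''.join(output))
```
ZAB

finally always runs, even after exception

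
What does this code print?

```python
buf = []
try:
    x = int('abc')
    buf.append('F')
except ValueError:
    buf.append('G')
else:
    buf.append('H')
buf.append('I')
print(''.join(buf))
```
GI

else block skipped when exception is caught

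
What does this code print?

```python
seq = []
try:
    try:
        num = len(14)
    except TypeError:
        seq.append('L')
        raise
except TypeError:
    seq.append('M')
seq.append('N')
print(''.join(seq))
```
LMN

raise without argument re-raises current exception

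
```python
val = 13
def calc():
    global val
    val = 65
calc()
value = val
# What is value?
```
65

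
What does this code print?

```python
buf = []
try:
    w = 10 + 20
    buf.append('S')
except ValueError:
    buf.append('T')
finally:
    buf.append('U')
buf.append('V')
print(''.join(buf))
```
SUV

finally runs after normal execution too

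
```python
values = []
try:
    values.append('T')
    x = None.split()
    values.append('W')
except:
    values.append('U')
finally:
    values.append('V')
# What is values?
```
['T', 'U', 'V']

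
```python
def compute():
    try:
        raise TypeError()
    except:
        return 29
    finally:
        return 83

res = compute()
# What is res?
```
83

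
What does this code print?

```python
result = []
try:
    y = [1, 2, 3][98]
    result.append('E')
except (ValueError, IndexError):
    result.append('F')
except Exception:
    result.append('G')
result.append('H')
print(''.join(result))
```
FH

IndexError matches tuple containing it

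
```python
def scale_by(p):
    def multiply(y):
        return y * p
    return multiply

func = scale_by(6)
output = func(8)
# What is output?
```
48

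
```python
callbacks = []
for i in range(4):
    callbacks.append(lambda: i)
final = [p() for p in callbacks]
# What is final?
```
[3, 3, 3, 3]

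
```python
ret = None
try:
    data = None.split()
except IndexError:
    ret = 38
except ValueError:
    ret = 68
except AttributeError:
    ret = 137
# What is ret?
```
137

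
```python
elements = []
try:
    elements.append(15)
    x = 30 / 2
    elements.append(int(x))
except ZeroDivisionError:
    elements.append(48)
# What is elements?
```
[15, 15]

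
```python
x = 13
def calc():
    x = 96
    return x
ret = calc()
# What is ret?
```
96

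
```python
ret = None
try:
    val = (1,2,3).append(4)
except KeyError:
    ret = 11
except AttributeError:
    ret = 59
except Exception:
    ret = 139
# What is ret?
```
59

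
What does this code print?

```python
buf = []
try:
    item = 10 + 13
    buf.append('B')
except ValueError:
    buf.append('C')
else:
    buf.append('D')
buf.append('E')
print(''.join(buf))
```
BDE

else block runs when no exception occurs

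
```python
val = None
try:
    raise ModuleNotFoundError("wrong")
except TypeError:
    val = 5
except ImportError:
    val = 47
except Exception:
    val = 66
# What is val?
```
47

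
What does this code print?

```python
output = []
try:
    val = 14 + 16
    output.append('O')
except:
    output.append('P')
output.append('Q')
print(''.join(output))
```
OQ

No exception, try block completes normally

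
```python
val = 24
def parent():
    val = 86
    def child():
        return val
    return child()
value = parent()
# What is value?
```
86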